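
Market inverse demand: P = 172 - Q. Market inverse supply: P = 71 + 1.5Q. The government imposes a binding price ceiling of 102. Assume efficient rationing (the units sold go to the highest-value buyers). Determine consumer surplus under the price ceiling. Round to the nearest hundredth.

1233.11

Free-market equilibrium: 172 - Q = 71 + 1.5Q gives Q* = 40.4, P* = 131.6.
At the ceiling price 102, quantity supplied is (102 - 71)/1.5 = 20.6667; supply is the short side, so Q = 20.6667 trades at P = 102.
The demand price at Q = 20.6667 is 151.3333. CS is the trapezoid between demand and 102 over [0, 20.6667]: (1/2)[(172 - 102) + (151.3333 - 102)](20.6667) = 1233.1111.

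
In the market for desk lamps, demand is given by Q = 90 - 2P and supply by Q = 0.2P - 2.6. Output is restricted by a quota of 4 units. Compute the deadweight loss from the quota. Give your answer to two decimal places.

Rewriting demand in inverse form: P = 45 - 0.5Q.
Rewriting supply in inverse form: P = 13 + 5Q.
Without the quota, 45 - 0.5Q = 13 + 5Q gives Q* = 5.8182.
At Q = 4 the demand price is 45 - 0.5(4) = 43 and the supply price is 13 + 5(4) = 33.
Deadweight loss is the triangle between the curves from 4 to 5.8182: (1/2)(43 - 33)(5.8182 - 4) = 9.0909.

9.09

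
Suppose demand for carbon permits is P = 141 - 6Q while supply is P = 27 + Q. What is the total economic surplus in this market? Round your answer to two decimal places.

Equilibrium: 141 - 6Q = 27 + Q, so Q* = 16.2857 and P* = 43.2857.
CS = (1/2)(16.2857)(97.7143) = 795.6735 and PS = (1/2)(16.2857)(16.2857) = 132.6122, so total surplus = 928.2857.

928.29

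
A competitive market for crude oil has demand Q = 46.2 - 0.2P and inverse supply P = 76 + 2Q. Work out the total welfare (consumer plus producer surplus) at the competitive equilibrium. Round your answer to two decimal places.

Rewriting demand in inverse form: P = 231 - 5Q.
Setting demand equal to supply, 155 = 7Q, so Q* = 22.1429 and P* = 120.2857.
CS = (1/2)(22.1429)(110.7143) = 1225.7653 and PS = (1/2)(22.1429)(44.2857) = 490.3061, so total surplus = 1716.0714.

1716.07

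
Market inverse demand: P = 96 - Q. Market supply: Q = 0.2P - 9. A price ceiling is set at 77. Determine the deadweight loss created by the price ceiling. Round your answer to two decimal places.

Rewriting supply in inverse form: P = 45 + 5Q.
Without the control, 96 - Q = 45 + 5Q so Q* = 8.5 and P* = 87.5.
At the ceiling price 77, quantity supplied is (77 - 45)/5 = 6.4; supply is the short side, so Q = 6.4 trades at P = 77.
The lost-trades triangle has base Q* - 6.4 = 2.1 and height equal to the gap between the curves at Q = 6.4, which is 89.6 - 77 = 12.6. DWL = (1/2)(2.1)(12.6) = 13.23.

13.23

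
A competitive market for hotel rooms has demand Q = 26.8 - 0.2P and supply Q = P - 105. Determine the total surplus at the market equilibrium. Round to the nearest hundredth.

70.08

Rewriting demand in inverse form: P = 134 - 5Q.
Rewriting supply in inverse form: P = 105 + Q.
Setting demand equal to supply, 29 = 6Q, so Q* = 4.8333 and P* = 109.8333.
CS = (1/2)(4.8333)(24.1667) = 58.4028 and PS = (1/2)(4.8333)(4.8333) = 11.6806, so total surplus = 70.0833.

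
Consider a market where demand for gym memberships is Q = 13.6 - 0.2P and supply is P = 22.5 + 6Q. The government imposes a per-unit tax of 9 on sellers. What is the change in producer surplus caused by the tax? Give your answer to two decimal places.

-18.30

Rewriting demand in inverse form: P = 68 - 5Q.
Pre-tax equilibrium: 68 - 5Q = 22.5 + 6Q gives Q* = 4.1364, P* = 47.3182.
A tax on sellers shifts supply up by 9: 68 - 5Q = 22.5 + 6Q + 9, so Q_t = 3.3182. Buyers pay P_b = 51.4091; sellers receive P_s = P_b - 9 = 42.4091.
Producers lose the trapezoid between P_s and P* out to Q_t plus the triangle from Q_t to Q*: change in PS = 33.031 - 51.3285 = -18.2975.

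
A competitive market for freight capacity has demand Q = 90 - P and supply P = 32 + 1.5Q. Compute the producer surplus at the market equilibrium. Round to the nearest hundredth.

403.68

Rewriting demand in inverse form: P = 90 - Q.
Setting demand equal to supply, 58 = 2.5Q, so Q* = 23.2 and P* = 66.8.
PS is the area between P* and the supply curve from 0 to Q*: (1/2)(23.2)(34.8) = 403.68.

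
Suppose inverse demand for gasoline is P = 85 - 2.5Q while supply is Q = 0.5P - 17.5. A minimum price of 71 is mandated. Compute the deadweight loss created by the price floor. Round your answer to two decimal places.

Rewriting supply in inverse form: P = 35 + 2Q.
Without the control, 85 - 2.5Q = 35 + 2Q so Q* = 11.1111 and P* = 57.2222.
At P = 71, buyers demand (85 - 71)/2.5 = 5.6 while sellers would supply more, so the quantity traded is 5.6 at price 71.
The lost-trades triangle has base Q* - 5.6 = 5.5111 and height equal to the gap between the curves at Q = 5.6, which is 71 - 46.2 = 24.8. DWL = (1/2)(5.5111)(24.8) = 68.3378.

68.34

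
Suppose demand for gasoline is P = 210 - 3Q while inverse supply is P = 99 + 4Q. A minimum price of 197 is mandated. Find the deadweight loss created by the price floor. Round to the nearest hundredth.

Free-market equilibrium: 210 - 3Q = 99 + 4Q gives Q* = 15.8571, P* = 162.4286.
At P = 197, buyers demand (210 - 197)/3 = 4.3333 while sellers would supply more, so the quantity traded is 4.3333 at price 197.
At Q = 4.3333 the demand price is 197 and the supply price is 116.3333. Deadweight loss is the triangle between the curves from 4.3333 to 15.8571: (1/2)(197 - 116.3333)(15.8571 - 4.3333) = 464.7937.

464.79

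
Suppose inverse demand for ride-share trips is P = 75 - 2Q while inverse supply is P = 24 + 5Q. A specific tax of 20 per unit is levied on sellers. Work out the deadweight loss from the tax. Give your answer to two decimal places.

28.57

Without the tax, 75 - 2Q = 24 + 5Q so Q* = 7.2857 and P* = 60.4286.
A tax on sellers shifts supply up by 20: 75 - 2Q = 24 + 5Q + 20, so Q_t = 4.4286. Buyers pay P_b = 66.1429; sellers receive P_s = P_b - 20 = 46.1429.
Deadweight loss is the triangle between the curves from Q_t to Q*: (1/2)(7.2857 - 4.4286)(20) = 28.5714.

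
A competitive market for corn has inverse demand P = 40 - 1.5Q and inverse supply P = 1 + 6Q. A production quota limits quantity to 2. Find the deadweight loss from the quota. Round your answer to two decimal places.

38.40

Unrestricted equilibrium: Q* = (40 - 1)/(1.5 + 6) = 5.2.
At Q = 2 the demand price is 40 - 1.5(2) = 37 and the supply price is 1 + 6(2) = 13.
Deadweight loss is the triangle between the curves from 2 to 5.2: (1/2)(37 - 13)(5.2 - 2) = 38.4.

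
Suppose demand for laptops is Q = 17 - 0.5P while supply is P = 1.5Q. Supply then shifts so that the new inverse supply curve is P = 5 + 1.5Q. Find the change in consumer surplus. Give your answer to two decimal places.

Rewriting demand in inverse form: P = 34 - 2Q.
Initial equilibrium: Q_0 = 9.7143, P_0 = 14.5714; CS_0 = (1/2)(9.7143)(19.4286) = 94.3673, PS_0 = (1/2)(9.7143)(14.5714) = 70.7755.
New equilibrium: 34 - 2Q = 5 + 1.5Q gives Q_1 = 8.2857, P_1 = 17.4286; CS_1 = 68.6531, PS_1 = 51.4898.
Change in consumer surplus = 68.6531 - 94.3673 = -25.7143.

-25.71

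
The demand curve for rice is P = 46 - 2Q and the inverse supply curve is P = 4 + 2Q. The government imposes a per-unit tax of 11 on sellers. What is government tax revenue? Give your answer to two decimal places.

Without the tax, 46 - 2Q = 4 + 2Q so Q* = 10.5 and P* = 25.
A tax on sellers shifts supply up by 11: 46 - 2Q = 4 + 2Q + 11, so Q_t = 7.75. Buyers pay P_b = 30.5; sellers receive P_s = P_b - 11 = 19.5.
Tax revenue = t x Q_t = 11 x 7.75 = 85.25.

85.25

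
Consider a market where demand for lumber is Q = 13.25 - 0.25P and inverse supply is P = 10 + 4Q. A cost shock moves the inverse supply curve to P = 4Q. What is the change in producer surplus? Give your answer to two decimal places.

Rewriting demand in inverse form: P = 53 - 4Q.
Initial equilibrium: Q_0 = 5.375, P_0 = 31.5; CS_0 = (1/2)(5.375)(21.5) = 57.7812, PS_0 = (1/2)(5.375)(21.5) = 57.7812.
New equilibrium: 53 - 4Q = 4Q gives Q_1 = 6.625, P_1 = 26.5; CS_1 = 87.7812, PS_1 = 87.7812.
Change in producer surplus = 87.7812 - 57.7812 = 30.

30.00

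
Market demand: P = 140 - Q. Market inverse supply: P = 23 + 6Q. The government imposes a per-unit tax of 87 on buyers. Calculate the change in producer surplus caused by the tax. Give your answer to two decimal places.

Pre-tax equilibrium: 140 - Q = 23 + 6Q gives Q* = 16.7143, P* = 123.2857.
With the tax, buyers' net willingness to pay falls by 87: (140 - 87) - Q = 23 + 6Q, so Q_t = 4.2857. Buyers pay P_b = 135.7143; sellers receive P_s = P_b - 87 = 48.7143.
Producers lose the trapezoid between P_s and P* out to Q_t plus the triangle from Q_t to Q*: change in PS = 55.102 - 838.102 = -783.

-783.00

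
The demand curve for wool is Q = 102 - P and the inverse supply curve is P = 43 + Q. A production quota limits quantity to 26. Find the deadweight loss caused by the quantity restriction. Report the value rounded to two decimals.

12.25

Rewriting demand in inverse form: P = 102 - Q.
Without the quota, 102 - Q = 43 + Q gives Q* = 29.5.
At Q = 26 the demand price is 102 - (26) = 76 and the supply price is 43 + (26) = 69.
DWL = (1/2)(gap between curves at 26) x (Q* - 26) = (1/2)(7)(3.5) = 12.25.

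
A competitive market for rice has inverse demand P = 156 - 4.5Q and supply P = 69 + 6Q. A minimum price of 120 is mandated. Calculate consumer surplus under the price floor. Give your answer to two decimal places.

144.00

Without the control, 156 - 4.5Q = 69 + 6Q so Q* = 8.2857 and P* = 118.7143.
At P = 120, buyers demand (156 - 120)/4.5 = 8 while sellers would supply more, so the quantity traded is 8 at price 120.
CS is the triangle under demand above 120: (1/2)(8)(156 - 120) = 144.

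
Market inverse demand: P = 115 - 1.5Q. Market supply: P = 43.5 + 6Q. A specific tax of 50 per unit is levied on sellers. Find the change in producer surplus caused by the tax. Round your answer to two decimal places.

Without the tax, 115 - 1.5Q = 43.5 + 6Q so Q* = 9.5333 and P* = 100.7.
A tax on sellers shifts supply up by 50: 115 - 1.5Q = 43.5 + 6Q + 50, so Q_t = 2.8667. Buyers pay P_b = 110.7; sellers receive P_s = P_b - 50 = 60.7.
PS falls from (1/2)(9.5333)(57.2) = 272.6533 to (1/2)(2.8667)(17.2) = 24.6533, a change of -248.

-248.00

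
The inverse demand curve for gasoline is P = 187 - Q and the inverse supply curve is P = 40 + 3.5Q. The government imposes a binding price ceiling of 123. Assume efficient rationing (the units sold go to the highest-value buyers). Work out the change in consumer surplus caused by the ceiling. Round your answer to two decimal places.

702.98

Free-market equilibrium: 187 - Q = 40 + 3.5Q gives Q* = 32.6667, P* = 154.3333.
At P = 123, sellers supply (123 - 40)/3.5 = 23.7143 while buyers want more, so the quantity traded is 23.7143 at price 123.
CS goes from (1/2)(32.6667)(32.6667) = 533.5556 to 1236.5306 (computed as (187 - 123)(23.7143) - (1/2)(1)(23.7143)^2), a change of 702.9751.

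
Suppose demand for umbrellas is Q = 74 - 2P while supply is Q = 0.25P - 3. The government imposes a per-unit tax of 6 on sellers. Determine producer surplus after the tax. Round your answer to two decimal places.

Rewriting demand in inverse form: P = 37 - 0.5Q.
Rewriting supply in inverse form: P = 12 + 4Q.
Pre-tax equilibrium: 37 - 0.5Q = 12 + 4Q gives Q* = 5.5556, P* = 34.2222.
With the tax, sellers need 6 more per unit: 37 - 0.5Q = 12 + 4Q + 6, so Q_t = 4.2222. Buyers pay P_b = 34.8889; sellers receive P_s = P_b - 6 = 28.8889.
PS = (1/2)(Q_t)(P_s - 12) = (1/2)(4.2222)(16.8889) = 35.6543.

35.65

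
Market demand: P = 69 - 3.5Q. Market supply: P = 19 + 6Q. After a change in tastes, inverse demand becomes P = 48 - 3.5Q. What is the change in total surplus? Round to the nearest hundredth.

Initial equilibrium: Q_0 = 5.2632, P_0 = 50.5789; CS_0 = (1/2)(5.2632)(18.4211) = 48.4765, PS_0 = (1/2)(5.2632)(31.5789) = 83.1025.
New equilibrium: 48 - 3.5Q = 19 + 6Q gives Q_1 = 3.0526, P_1 = 37.3158; CS_1 = 16.3075, PS_1 = 27.9557.
Change in total surplus = (16.3075 + 27.9557) - (48.4765 + 83.1025) = -87.3158.

-87.32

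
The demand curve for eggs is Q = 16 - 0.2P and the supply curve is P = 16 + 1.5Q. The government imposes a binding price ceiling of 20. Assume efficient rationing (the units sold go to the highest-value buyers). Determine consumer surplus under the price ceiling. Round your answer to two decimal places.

Rewriting demand in inverse form: P = 80 - 5Q.
Without the control, 80 - 5Q = 16 + 1.5Q so Q* = 9.8462 and P* = 30.7692.
At P = 20, sellers supply (20 - 16)/1.5 = 2.6667 while buyers want more, so the quantity traded is 2.6667 at price 20.
The demand price at Q = 2.6667 is 66.6667. CS is the trapezoid between demand and 20 over [0, 2.6667]: (1/2)[(80 - 20) + (66.6667 - 20)](2.6667) = 142.2222.

142.22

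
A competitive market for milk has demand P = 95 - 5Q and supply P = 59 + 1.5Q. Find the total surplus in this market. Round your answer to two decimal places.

Equilibrium: 95 - 5Q = 59 + 1.5Q, so Q* = 5.5385 and P* = 67.3077.
Total surplus is the full triangle between the curves from 0 to Q*: (1/2)(5.5385)(95 - 59) = 99.6923.

99.69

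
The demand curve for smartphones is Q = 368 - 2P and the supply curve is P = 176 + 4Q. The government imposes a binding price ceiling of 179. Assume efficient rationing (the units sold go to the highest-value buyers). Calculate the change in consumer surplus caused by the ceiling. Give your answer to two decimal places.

2.82

Rewriting demand in inverse form: P = 184 - 0.5Q.
Without the control, 184 - 0.5Q = 176 + 4Q so Q* = 1.7778 and P* = 183.1111.
At P = 179, sellers supply (179 - 176)/4 = 0.75 while buyers want more, so the quantity traded is 0.75 at price 179.
CS goes from (1/2)(1.7778)(0.8889) = 0.7901 to 3.6094 (computed as (184 - 179)(0.75) - (1/2)(0.5)(0.75)^2), a change of 2.8193.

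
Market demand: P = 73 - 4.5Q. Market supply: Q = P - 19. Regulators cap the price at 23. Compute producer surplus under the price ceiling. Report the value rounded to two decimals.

Rewriting supply in inverse form: P = 19 + Q.
Free-market equilibrium: 73 - 4.5Q = 19 + Q gives Q* = 9.8182, P* = 28.8182.
At the ceiling price 23, quantity supplied is (23 - 19)/1 = 4; supply is the short side, so Q = 4 trades at P = 23.
PS is the triangle above supply below 23: (1/2)(4)(23 - 19) = 8.

8.00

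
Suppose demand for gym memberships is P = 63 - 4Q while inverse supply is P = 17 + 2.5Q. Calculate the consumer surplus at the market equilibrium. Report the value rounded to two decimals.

100.17

Set 63 - 4Q = 17 + 2.5Q, which gives 46 = 6.5Q, so Q* = 7.0769 and P* = 63 - 4(7.0769) = 34.6923.
CS is the area between the demand curve and P* from 0 to Q*: (1/2)(7.0769)(28.3077) = 100.1657.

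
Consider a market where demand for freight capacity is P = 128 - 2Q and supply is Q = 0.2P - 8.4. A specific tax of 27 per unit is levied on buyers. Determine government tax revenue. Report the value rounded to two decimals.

Rewriting supply in inverse form: P = 42 + 5Q.
Without the tax, 128 - 2Q = 42 + 5Q so Q* = 12.2857 and P* = 103.4286.
With the tax, buyers' net willingness to pay falls by 27: (128 - 27) - 2Q = 42 + 5Q, so Q_t = 8.4286. Buyers pay P_b = 111.1429; sellers receive P_s = P_b - 27 = 84.1429.
Revenue is the tax times quantity traded: 27 x 8.4286 = 227.5714.

227.57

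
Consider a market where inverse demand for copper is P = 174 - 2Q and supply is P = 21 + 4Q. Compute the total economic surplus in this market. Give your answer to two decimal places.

Equilibrium: 174 - 2Q = 21 + 4Q, so Q* = 25.5 and P* = 123.
Total surplus is the full triangle between the curves from 0 to Q*: (1/2)(25.5)(174 - 21) = 1950.75.

1950.75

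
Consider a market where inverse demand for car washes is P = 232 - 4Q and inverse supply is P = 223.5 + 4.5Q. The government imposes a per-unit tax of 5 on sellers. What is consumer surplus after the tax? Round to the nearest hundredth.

0.34

Without the tax, 232 - 4Q = 223.5 + 4.5Q so Q* = 1 and P* = 228.
A tax on sellers shifts supply up by 5: 232 - 4Q = 223.5 + 4.5Q + 5, so Q_t = 0.4118. Buyers pay P_b = 230.3529; sellers receive P_s = P_b - 5 = 225.3529.
CS = (1/2)(Q_t)(232 - P_b) = (1/2)(0.4118)(1.6471) = 0.3391.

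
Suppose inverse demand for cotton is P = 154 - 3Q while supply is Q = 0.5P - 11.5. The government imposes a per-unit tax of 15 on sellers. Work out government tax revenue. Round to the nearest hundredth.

348.00

Rewriting supply in inverse form: P = 23 + 2Q.
Pre-tax equilibrium: 154 - 3Q = 23 + 2Q gives Q* = 26.2, P* = 75.4.
A tax on sellers shifts supply up by 15: 154 - 3Q = 23 + 2Q + 15, so Q_t = 23.2. Buyers pay P_b = 84.4; sellers receive P_s = P_b - 15 = 69.4.
Revenue is the tax times quantity traded: 15 x 23.2 = 348.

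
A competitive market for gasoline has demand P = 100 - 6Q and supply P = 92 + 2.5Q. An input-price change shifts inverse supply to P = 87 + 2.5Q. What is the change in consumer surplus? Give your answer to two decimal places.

Initial equilibrium: Q_0 = 0.9412, P_0 = 94.3529; CS_0 = (1/2)(0.9412)(5.6471) = 2.6574, PS_0 = (1/2)(0.9412)(2.3529) = 1.1073.
New equilibrium: 100 - 6Q = 87 + 2.5Q gives Q_1 = 1.5294, P_1 = 90.8235; CS_1 = 7.0173, PS_1 = 2.9239.
Change in consumer surplus = 7.0173 - 2.6574 = 4.3599.

4.36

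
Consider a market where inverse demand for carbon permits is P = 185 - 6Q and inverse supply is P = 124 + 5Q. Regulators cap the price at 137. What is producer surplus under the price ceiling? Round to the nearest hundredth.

16.90

Free-market equilibrium: 185 - 6Q = 124 + 5Q gives Q* = 5.5455, P* = 151.7273.
At P = 137, sellers supply (137 - 124)/5 = 2.6 while buyers want more, so the quantity traded is 2.6 at price 137.
PS is the triangle above supply below 137: (1/2)(2.6)(137 - 124) = 16.9.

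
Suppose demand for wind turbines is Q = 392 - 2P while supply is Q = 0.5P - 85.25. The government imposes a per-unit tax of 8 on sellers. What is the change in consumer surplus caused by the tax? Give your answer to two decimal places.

-13.76

Rewriting demand in inverse form: P = 196 - 0.5Q.
Rewriting supply in inverse form: P = 170.5 + 2Q.
Pre-tax equilibrium: 196 - 0.5Q = 170.5 + 2Q gives Q* = 10.2, P* = 190.9.
A tax on sellers shifts supply up by 8: 196 - 0.5Q = 170.5 + 2Q + 8, so Q_t = 7. Buyers pay P_b = 192.5; sellers receive P_s = P_b - 8 = 184.5.
CS falls from (1/2)(10.2)(5.1) = 26.01 to (1/2)(7)(3.5) = 12.25, a change of -13.76.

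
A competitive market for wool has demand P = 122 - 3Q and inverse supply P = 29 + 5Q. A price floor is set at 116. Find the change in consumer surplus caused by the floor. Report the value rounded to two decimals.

Without the control, 122 - 3Q = 29 + 5Q so Q* = 11.625 and P* = 87.125.
At the floor price 116, quantity demanded is (122 - 116)/3 = 2; demand is the short side, so Q = 2 trades at P = 116.
CS goes from (1/2)(11.625)(34.875) = 202.7109 to 6 (computed as (122 - 116)(2) - (1/2)(3)(2)^2), a change of -196.7109.

-196.71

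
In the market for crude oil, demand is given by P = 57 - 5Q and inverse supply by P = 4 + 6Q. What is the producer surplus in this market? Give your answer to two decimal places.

69.64

Set 57 - 5Q = 4 + 6Q, which gives 53 = 11Q, so Q* = 4.8182 and P* = 57 - 5(4.8182) = 32.9091.
The supply curve's price intercept is 4, so PS = (1/2)(Q*)(P* - 4) = (1/2)(4.8182)(28.9091) = 69.6446.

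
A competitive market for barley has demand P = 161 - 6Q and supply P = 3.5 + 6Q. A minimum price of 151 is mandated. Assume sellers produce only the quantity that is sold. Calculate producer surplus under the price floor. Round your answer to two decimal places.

237.50

Free-market equilibrium: 161 - 6Q = 3.5 + 6Q gives Q* = 13.125, P* = 82.25.
At P = 151, buyers demand (161 - 151)/6 = 1.6667 while sellers would supply more, so the quantity traded is 1.6667 at price 151.
The supply price at Q = 1.6667 is 13.5. PS is the trapezoid between 151 and supply over [0, 1.6667]: (1/2)[(151 - 3.5) + (151 - 13.5)](1.6667) = 237.5.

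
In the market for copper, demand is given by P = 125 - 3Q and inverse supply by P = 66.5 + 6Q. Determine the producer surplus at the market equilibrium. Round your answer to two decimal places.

126.75

Setting demand equal to supply, 58.5 = 9Q, so Q* = 6.5 and P* = 105.5.
Producer surplus is the triangle above supply below P*: (1/2)(6.5)(105.5 - 66.5) = (1/2)(6.5)(39) = 126.75.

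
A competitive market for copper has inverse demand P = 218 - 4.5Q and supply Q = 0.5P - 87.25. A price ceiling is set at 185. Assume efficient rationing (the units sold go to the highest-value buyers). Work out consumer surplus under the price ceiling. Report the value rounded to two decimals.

111.23

Rewriting supply in inverse form: P = 174.5 + 2Q.
Without the control, 218 - 4.5Q = 174.5 + 2Q so Q* = 6.6923 and P* = 187.8846.
At the ceiling price 185, quantity supplied is (185 - 174.5)/2 = 5.25; supply is the short side, so Q = 5.25 trades at P = 185.
The demand price at Q = 5.25 is 194.375. CS is the trapezoid between demand and 185 over [0, 5.25]: (1/2)[(218 - 185) + (194.375 - 185)](5.25) = 111.2344.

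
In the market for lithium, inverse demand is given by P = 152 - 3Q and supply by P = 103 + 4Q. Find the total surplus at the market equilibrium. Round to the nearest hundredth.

Set 152 - 3Q = 103 + 4Q, which gives 49 = 7Q, so Q* = 7 and P* = 152 - 3(7) = 131.
Total surplus is the full triangle between the curves from 0 to Q*: (1/2)(7)(152 - 103) = 171.5.

171.50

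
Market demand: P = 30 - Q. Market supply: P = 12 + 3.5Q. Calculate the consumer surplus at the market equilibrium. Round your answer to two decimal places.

Setting demand equal to supply, 18 = 4.5Q, so Q* = 4 and P* = 26.
CS is the area between the demand curve and P* from 0 to Q*: (1/2)(4)(4) = 8.

8.00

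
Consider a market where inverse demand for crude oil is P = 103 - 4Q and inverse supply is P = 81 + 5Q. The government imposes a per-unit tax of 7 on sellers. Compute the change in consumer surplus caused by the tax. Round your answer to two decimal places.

Without the tax, 103 - 4Q = 81 + 5Q so Q* = 2.4444 and P* = 93.2222.
A tax on sellers shifts supply up by 7: 103 - 4Q = 81 + 5Q + 7, so Q_t = 1.6667. Buyers pay P_b = 96.3333; sellers receive P_s = P_b - 7 = 89.3333.
Consumers lose the trapezoid between P* and P_b out to Q_t plus the triangle from Q_t to Q*: change in CS = 5.5556 - 11.9506 = -6.3951.

-6.40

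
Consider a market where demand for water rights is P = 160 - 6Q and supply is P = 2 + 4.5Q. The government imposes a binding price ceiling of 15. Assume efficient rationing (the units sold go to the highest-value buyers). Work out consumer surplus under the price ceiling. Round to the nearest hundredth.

Without the control, 160 - 6Q = 2 + 4.5Q so Q* = 15.0476 and P* = 69.7143.
At P = 15, sellers supply (15 - 2)/4.5 = 2.8889 while buyers want more, so the quantity traded is 2.8889 at price 15.
The demand price at Q = 2.8889 is 142.6667. CS is the trapezoid between demand and 15 over [0, 2.8889]: (1/2)[(160 - 15) + (142.6667 - 15)](2.8889) = 393.8519.

393.85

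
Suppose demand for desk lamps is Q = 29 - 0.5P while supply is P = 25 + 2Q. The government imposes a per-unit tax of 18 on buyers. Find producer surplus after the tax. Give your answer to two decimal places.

Rewriting demand in inverse form: P = 58 - 2Q.
Pre-tax equilibrium: 58 - 2Q = 25 + 2Q gives Q* = 8.25, P* = 41.5.
With the tax, buyers' net willingness to pay falls by 18: (58 - 18) - 2Q = 25 + 2Q, so Q_t = 3.75. Buyers pay P_b = 50.5; sellers receive P_s = P_b - 18 = 32.5.
PS = (1/2)(Q_t)(P_s - 25) = (1/2)(3.75)(7.5) = 14.0625.

14.06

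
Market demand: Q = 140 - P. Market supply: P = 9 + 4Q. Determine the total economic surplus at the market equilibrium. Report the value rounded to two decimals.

Rewriting demand in inverse form: P = 140 - Q.
Equilibrium: 140 - Q = 9 + 4Q, so Q* = 26.2 and P* = 113.8.
CS = (1/2)(26.2)(26.2) = 343.22 and PS = (1/2)(26.2)(104.8) = 1372.88, so total surplus = 1716.1.

1716.10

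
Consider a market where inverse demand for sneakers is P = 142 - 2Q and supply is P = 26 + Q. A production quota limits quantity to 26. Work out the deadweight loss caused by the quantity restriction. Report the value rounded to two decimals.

240.67

Unrestricted equilibrium: Q* = (142 - 26)/(2 + 1) = 38.6667.
At Q = 26 the demand price is 142 - 2(26) = 90 and the supply price is 26 + (26) = 52.
DWL = (1/2)(gap between curves at 26) x (Q* - 26) = (1/2)(38)(12.6667) = 240.6667.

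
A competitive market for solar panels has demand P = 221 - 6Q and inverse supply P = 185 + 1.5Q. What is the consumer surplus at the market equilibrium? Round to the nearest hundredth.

69.12

Equilibrium: 221 - 6Q = 185 + 1.5Q, so Q* = 4.8 and P* = 192.2.
Consumer surplus is the triangle under demand above P*: (1/2)(4.8)(221 - 192.2) = (1/2)(4.8)(28.8) = 69.12.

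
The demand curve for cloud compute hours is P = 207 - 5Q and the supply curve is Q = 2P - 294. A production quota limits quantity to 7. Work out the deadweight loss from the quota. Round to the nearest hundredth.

42.02

Rewriting supply in inverse form: P = 147 + 0.5Q.
Unrestricted equilibrium: Q* = (207 - 147)/(5 + 0.5) = 10.9091.
At Q = 7 the demand price is 207 - 5(7) = 172 and the supply price is 147 + 0.5(7) = 150.5.
Deadweight loss is the triangle between the curves from 7 to 10.9091: (1/2)(172 - 150.5)(10.9091 - 7) = 42.0227.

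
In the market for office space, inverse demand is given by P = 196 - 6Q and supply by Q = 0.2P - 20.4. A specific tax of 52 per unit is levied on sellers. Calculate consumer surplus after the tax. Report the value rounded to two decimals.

43.74

Rewriting supply in inverse form: P = 102 + 5Q.
Without the tax, 196 - 6Q = 102 + 5Q so Q* = 8.5455 and P* = 144.7273.
A tax on sellers shifts supply up by 52: 196 - 6Q = 102 + 5Q + 52, so Q_t = 3.8182. Buyers pay P_b = 173.0909; sellers receive P_s = P_b - 52 = 121.0909.
CS = (1/2)(Q_t)(196 - P_b) = (1/2)(3.8182)(22.9091) = 43.7355.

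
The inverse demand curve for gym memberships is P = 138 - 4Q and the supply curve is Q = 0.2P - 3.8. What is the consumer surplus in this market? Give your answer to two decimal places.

Rewriting supply in inverse form: P = 19 + 5Q.
Set 138 - 4Q = 19 + 5Q, which gives 119 = 9Q, so Q* = 13.2222 and P* = 138 - 4(13.2222) = 85.1111.
Consumer surplus is the triangle under demand above P*: (1/2)(13.2222)(138 - 85.1111) = (1/2)(13.2222)(52.8889) = 349.6543.

349.65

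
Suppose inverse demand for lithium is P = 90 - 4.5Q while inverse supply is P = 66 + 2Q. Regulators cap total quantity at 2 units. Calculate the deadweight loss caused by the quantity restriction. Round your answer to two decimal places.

9.31

Unrestricted equilibrium: Q* = (90 - 66)/(4.5 + 2) = 3.6923.
At Q = 2 the demand price is 90 - 4.5(2) = 81 and the supply price is 66 + 2(2) = 70.
DWL = (1/2)(gap between curves at 2) x (Q* - 2) = (1/2)(11)(1.6923) = 9.3077.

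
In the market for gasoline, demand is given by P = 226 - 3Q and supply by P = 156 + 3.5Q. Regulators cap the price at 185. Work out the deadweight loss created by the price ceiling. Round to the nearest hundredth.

Without the control, 226 - 3Q = 156 + 3.5Q so Q* = 10.7692 and P* = 193.6923.
At the ceiling price 185, quantity supplied is (185 - 156)/3.5 = 8.2857; supply is the short side, so Q = 8.2857 trades at P = 185.
At Q = 8.2857 the demand price is 201.1429 and the supply price is 185. Deadweight loss is the triangle between the curves from 8.2857 to 10.7692: (1/2)(201.1429 - 185)(10.7692 - 8.2857) = 20.0455.

20.05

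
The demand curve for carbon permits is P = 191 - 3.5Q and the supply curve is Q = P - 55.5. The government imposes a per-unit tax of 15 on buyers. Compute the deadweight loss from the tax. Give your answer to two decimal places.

Rewriting supply in inverse form: P = 55.5 + Q.
Pre-tax equilibrium: 191 - 3.5Q = 55.5 + Q gives Q* = 30.1111, P* = 85.6111.
A tax on buyers shifts demand down by 15: (191 - 15) - 3.5Q = 55.5 + Q, so Q_t = 26.7778. Buyers pay P_b = 97.2778; sellers receive P_s = P_b - 15 = 82.2778.
The welfare triangle lost has base Q* - Q_t = 3.3333 and height t = 15, so DWL = (1/2)(3.3333)(15) = 25.

25.00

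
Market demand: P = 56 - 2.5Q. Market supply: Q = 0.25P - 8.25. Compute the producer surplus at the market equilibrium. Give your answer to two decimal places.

25.04

Rewriting supply in inverse form: P = 33 + 4Q.
Set 56 - 2.5Q = 33 + 4Q, which gives 23 = 6.5Q, so Q* = 3.5385 and P* = 56 - 2.5(3.5385) = 47.1538.
The supply curve's price intercept is 33, so PS = (1/2)(Q*)(P* - 33) = (1/2)(3.5385)(14.1538) = 25.0414.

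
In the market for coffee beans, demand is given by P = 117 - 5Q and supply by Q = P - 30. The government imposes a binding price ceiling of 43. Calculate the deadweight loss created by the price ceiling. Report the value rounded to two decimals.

Rewriting supply in inverse form: P = 30 + Q.
Free-market equilibrium: 117 - 5Q = 30 + Q gives Q* = 14.5, P* = 44.5.
At P = 43, sellers supply (43 - 30)/1 = 13 while buyers want more, so the quantity traded is 13 at price 43.
The lost-trades triangle has base Q* - 13 = 1.5 and height equal to the gap between the curves at Q = 13, which is 52 - 43 = 9. DWL = (1/2)(1.5)(9) = 6.75.

6.75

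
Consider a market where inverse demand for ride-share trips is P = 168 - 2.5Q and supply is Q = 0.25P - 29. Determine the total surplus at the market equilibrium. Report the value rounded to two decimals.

Rewriting supply in inverse form: P = 116 + 4Q.
Setting demand equal to supply, 52 = 6.5Q, so Q* = 8 and P* = 148.
Total surplus is the full triangle between the curves from 0 to Q*: (1/2)(8)(168 - 116) = 208.

208.00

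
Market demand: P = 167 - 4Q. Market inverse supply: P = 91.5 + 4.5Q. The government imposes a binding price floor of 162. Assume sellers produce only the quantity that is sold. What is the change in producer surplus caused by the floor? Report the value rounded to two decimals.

-92.91

Free-market equilibrium: 167 - 4Q = 91.5 + 4.5Q gives Q* = 8.8824, P* = 131.4706.
At P = 162, buyers demand (167 - 162)/4 = 1.25 while sellers would supply more, so the quantity traded is 1.25 at price 162.
PS goes from (1/2)(8.8824)(39.9706) = 177.5164 to 84.6094 (computed as (162 - 91.5)(1.25) - (1/2)(4.5)(1.25)^2), a change of -92.9071.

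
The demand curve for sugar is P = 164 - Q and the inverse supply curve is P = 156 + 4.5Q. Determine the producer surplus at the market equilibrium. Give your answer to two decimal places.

Equilibrium: 164 - Q = 156 + 4.5Q, so Q* = 1.4545 and P* = 162.5455.
The supply curve's price intercept is 156, so PS = (1/2)(Q*)(P* - 156) = (1/2)(1.4545)(6.5455) = 4.7603.

4.76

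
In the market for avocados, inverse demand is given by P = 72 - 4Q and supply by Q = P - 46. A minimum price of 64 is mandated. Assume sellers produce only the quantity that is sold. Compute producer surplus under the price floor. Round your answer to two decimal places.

Rewriting supply in inverse form: P = 46 + Q.
Without the control, 72 - 4Q = 46 + Q so Q* = 5.2 and P* = 51.2.
At the floor price 64, quantity demanded is (72 - 64)/4 = 2; demand is the short side, so Q = 2 trades at P = 64.
The supply price at Q = 2 is 48. PS is the trapezoid between 64 and supply over [0, 2]: (1/2)[(64 - 46) + (64 - 48)](2) = 34.

34.00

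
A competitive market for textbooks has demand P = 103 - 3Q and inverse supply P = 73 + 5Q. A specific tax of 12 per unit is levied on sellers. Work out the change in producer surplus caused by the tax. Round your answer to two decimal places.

Pre-tax equilibrium: 103 - 3Q = 73 + 5Q gives Q* = 3.75, P* = 91.75.
With the tax, sellers need 12 more per unit: 103 - 3Q = 73 + 5Q + 12, so Q_t = 2.25. Buyers pay P_b = 96.25; sellers receive P_s = P_b - 12 = 84.25.
PS falls from (1/2)(3.75)(18.75) = 35.1562 to (1/2)(2.25)(11.25) = 12.6562, a change of -22.5.

-22.50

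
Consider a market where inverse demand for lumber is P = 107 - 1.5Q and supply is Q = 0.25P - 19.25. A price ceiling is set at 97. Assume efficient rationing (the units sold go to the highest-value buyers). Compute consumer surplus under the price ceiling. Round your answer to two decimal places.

31.25

Rewriting supply in inverse form: P = 77 + 4Q.
Without the control, 107 - 1.5Q = 77 + 4Q so Q* = 5.4545 and P* = 98.8182.
At the ceiling price 97, quantity supplied is (97 - 77)/4 = 5; supply is the short side, so Q = 5 trades at P = 97.
The demand price at Q = 5 is 99.5. CS is the trapezoid between demand and 97 over [0, 5]: (1/2)[(107 - 97) + (99.5 - 97)](5) = 31.25.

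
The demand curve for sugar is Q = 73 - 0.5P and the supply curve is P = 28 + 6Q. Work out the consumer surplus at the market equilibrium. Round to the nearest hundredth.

Rewriting demand in inverse form: P = 146 - 2Q.
Setting demand equal to supply, 118 = 8Q, so Q* = 14.75 and P* = 116.5.
The demand choke price is 146, so CS = (1/2)(Q*)(146 - P*) = (1/2)(14.75)(29.5) = 217.5625.

217.56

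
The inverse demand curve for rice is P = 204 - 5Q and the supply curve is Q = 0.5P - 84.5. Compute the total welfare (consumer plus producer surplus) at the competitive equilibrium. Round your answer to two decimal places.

87.50

Rewriting supply in inverse form: P = 169 + 2Q.
Set 204 - 5Q = 169 + 2Q, which gives 35 = 7Q, so Q* = 5 and P* = 204 - 5(5) = 179.
CS = (1/2)(5)(25) = 62.5 and PS = (1/2)(5)(10) = 25, so total surplus = 87.5.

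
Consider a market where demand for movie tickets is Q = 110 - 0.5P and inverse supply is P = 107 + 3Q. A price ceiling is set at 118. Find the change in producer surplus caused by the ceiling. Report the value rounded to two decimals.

-745.97

Rewriting demand in inverse form: P = 220 - 2Q.
Without the control, 220 - 2Q = 107 + 3Q so Q* = 22.6 and P* = 174.8.
At P = 118, sellers supply (118 - 107)/3 = 3.6667 while buyers want more, so the quantity traded is 3.6667 at price 118.
PS goes from (1/2)(22.6)(67.8) = 766.14 to 20.1667 (computed as (118 - 107)(3.6667) - (1/2)(3)(3.6667)^2), a change of -745.9733.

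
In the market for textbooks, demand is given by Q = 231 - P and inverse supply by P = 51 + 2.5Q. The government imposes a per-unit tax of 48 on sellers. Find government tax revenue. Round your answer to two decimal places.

Rewriting demand in inverse form: P = 231 - Q.
Without the tax, 231 - Q = 51 + 2.5Q so Q* = 51.4286 and P* = 179.5714.
A tax on sellers shifts supply up by 48: 231 - Q = 51 + 2.5Q + 48, so Q_t = 37.7143. Buyers pay P_b = 193.2857; sellers receive P_s = P_b - 48 = 145.2857.
Revenue is the tax times quantity traded: 48 x 37.7143 = 1810.2857.

1810.29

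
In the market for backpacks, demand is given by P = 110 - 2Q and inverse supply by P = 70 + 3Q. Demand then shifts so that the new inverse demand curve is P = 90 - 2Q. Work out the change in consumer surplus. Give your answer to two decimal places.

Initial equilibrium: Q_0 = 8, P_0 = 94; CS_0 = (1/2)(8)(16) = 64, PS_0 = (1/2)(8)(24) = 96.
New equilibrium: 90 - 2Q = 70 + 3Q gives Q_1 = 4, P_1 = 82; CS_1 = 16, PS_1 = 24.
Change in consumer surplus = 16 - 64 = -48.

-48.00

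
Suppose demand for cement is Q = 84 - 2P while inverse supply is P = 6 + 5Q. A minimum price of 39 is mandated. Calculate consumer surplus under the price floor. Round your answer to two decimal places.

9.00

Rewriting demand in inverse form: P = 42 - 0.5Q.
Without the control, 42 - 0.5Q = 6 + 5Q so Q* = 6.5455 and P* = 38.7273.
At P = 39, buyers demand (42 - 39)/0.5 = 6 while sellers would supply more, so the quantity traded is 6 at price 39.
CS is the triangle under demand above 39: (1/2)(6)(42 - 39) = 9.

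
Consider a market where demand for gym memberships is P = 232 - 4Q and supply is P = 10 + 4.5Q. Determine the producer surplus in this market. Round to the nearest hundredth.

1534.80

Equilibrium: 232 - 4Q = 10 + 4.5Q, so Q* = 26.1176 and P* = 127.5294.
PS is the area between P* and the supply curve from 0 to Q*: (1/2)(26.1176)(117.5294) = 1534.7958.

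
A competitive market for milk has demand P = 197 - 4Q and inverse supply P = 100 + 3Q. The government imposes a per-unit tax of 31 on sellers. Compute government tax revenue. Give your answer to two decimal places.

292.29

Without the tax, 197 - 4Q = 100 + 3Q so Q* = 13.8571 and P* = 141.5714.
A tax on sellers shifts supply up by 31: 197 - 4Q = 100 + 3Q + 31, so Q_t = 9.4286. Buyers pay P_b = 159.2857; sellers receive P_s = P_b - 31 = 128.2857.
Tax revenue = t x Q_t = 31 x 9.4286 = 292.2857.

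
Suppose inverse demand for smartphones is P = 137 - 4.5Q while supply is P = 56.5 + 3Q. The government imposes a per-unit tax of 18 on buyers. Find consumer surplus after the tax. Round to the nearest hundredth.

Pre-tax equilibrium: 137 - 4.5Q = 56.5 + 3Q gives Q* = 10.7333, P* = 88.7.
A tax on buyers shifts demand down by 18: (137 - 18) - 4.5Q = 56.5 + 3Q, so Q_t = 8.3333. Buyers pay P_b = 99.5; sellers receive P_s = P_b - 18 = 81.5.
Consumer surplus is the triangle under demand above P_b: (1/2)(8.3333)(137 - 99.5) = 156.25.

156.25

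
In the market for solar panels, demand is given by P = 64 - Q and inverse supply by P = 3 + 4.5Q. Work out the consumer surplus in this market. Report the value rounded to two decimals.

61.50

Equilibrium: 64 - Q = 3 + 4.5Q, so Q* = 11.0909 and P* = 52.9091.
The demand choke price is 64, so CS = (1/2)(Q*)(64 - P*) = (1/2)(11.0909)(11.0909) = 61.5041.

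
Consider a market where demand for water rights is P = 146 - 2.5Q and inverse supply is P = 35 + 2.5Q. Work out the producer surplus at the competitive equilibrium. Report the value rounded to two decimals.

Equilibrium: 146 - 2.5Q = 35 + 2.5Q, so Q* = 22.2 and P* = 90.5.
PS is the area between P* and the supply curve from 0 to Q*: (1/2)(22.2)(55.5) = 616.05.

616.05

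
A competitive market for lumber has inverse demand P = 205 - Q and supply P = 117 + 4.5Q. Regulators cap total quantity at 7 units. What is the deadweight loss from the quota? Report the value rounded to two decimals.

222.75

Without the quota, 205 - Q = 117 + 4.5Q gives Q* = 16.
At Q = 7 the demand price is 205 - (7) = 198 and the supply price is 117 + 4.5(7) = 148.5.
DWL = (1/2)(gap between curves at 7) x (Q* - 7) = (1/2)(49.5)(9) = 222.75.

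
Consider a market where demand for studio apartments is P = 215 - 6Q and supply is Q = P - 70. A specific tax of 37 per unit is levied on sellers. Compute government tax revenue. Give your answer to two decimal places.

Rewriting supply in inverse form: P = 70 + Q.
Without the tax, 215 - 6Q = 70 + Q so Q* = 20.7143 and P* = 90.7143.
A tax on sellers shifts supply up by 37: 215 - 6Q = 70 + Q + 37, so Q_t = 15.4286. Buyers pay P_b = 122.4286; sellers receive P_s = P_b - 37 = 85.4286.
Revenue is the tax times quantity traded: 37 x 15.4286 = 570.8571.

570.86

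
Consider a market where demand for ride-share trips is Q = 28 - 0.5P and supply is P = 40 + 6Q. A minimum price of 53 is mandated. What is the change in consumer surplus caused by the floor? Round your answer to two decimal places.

-1.75

Rewriting demand in inverse form: P = 56 - 2Q.
Without the control, 56 - 2Q = 40 + 6Q so Q* = 2 and P* = 52.
At P = 53, buyers demand (56 - 53)/2 = 1.5 while sellers would supply more, so the quantity traded is 1.5 at price 53.
CS goes from (1/2)(2)(4) = 4 to 2.25 (computed as (56 - 53)(1.5) - (1/2)(2)(1.5)^2), a change of -1.75.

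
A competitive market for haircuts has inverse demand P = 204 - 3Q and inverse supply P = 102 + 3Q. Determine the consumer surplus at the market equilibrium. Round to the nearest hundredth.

433.50

Setting demand equal to supply, 102 = 6Q, so Q* = 17 and P* = 153.
Consumer surplus is the triangle under demand above P*: (1/2)(17)(204 - 153) = (1/2)(17)(51) = 433.5.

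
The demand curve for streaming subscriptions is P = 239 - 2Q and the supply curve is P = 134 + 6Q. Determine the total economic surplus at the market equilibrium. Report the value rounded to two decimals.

Setting demand equal to supply, 105 = 8Q, so Q* = 13.125 and P* = 212.75.
Total surplus is the full triangle between the curves from 0 to Q*: (1/2)(13.125)(239 - 134) = 689.0625.

689.06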